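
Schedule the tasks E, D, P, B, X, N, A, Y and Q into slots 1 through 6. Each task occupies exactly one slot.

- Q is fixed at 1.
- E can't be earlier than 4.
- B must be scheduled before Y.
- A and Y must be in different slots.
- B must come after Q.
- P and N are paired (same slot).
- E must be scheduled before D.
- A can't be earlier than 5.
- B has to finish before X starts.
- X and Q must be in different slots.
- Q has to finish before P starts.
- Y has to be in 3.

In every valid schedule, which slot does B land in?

2

Q is fixed at 1 and must come before B, so B is at least 2.
Y is fixed at 3 and must come after B, so B is at most 2.
So B must be 2.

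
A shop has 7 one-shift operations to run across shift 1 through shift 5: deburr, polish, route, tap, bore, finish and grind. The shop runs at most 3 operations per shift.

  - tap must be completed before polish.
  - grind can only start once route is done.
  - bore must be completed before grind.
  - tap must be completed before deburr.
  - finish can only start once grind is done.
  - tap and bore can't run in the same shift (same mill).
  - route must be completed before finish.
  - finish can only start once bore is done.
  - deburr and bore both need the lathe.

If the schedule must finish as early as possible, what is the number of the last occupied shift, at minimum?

The precedence chain requires at least 3 distinct shifts.
With at most 3 per shift and 7 operations, at least 3 shifts are needed.
3 works (last occupied shift: shift 3): for example deburr in shift 3; bore in shift 1; route in shift 1; finish in shift 3; polish in shift 3; grind in shift 2; tap in shift 2.

shift 3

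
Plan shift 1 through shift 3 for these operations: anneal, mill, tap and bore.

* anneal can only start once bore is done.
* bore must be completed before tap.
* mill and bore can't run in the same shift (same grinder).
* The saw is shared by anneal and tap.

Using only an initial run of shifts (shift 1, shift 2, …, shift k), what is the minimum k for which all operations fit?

The precedence chain requires at least 2 distinct shifts.
Could 2 shifts be enough, i.e. nothing placed later than shift 2? No: tap must come after bore (at shift 1 or later) → {shift 2}; bore must come before tap (at shift 2 or earlier) → {shift 1}; anneal must come after bore (at shift 1 or later) → {shift 2}; tap can't share with anneal (shift 2) → nothing is left.
So 2 shifts is not enough.
3 works (last occupied shift: shift 3): for example anneal=shift 2, bore=shift 1, mill=shift 2, tap=shift 3.

3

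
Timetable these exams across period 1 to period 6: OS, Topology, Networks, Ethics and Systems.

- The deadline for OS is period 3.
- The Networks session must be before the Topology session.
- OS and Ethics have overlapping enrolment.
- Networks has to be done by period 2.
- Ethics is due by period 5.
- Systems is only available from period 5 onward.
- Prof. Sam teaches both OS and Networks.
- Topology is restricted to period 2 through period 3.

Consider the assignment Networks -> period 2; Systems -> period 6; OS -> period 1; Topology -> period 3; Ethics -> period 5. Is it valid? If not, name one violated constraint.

Yes, all constraints hold

Topology is restricted to period 2 through period 3 — holds.
The Networks session must be before the Topology session — holds.
Ethics is due by period 5 — holds.
Prof. Sam teaches both OS and Networks — holds.
OS and Ethics have overlapping enrolment — holds.
Systems is only available from period 5 onward — holds.
Networks has to be done by period 2 — holds.
The deadline for OS is period 3 — holds.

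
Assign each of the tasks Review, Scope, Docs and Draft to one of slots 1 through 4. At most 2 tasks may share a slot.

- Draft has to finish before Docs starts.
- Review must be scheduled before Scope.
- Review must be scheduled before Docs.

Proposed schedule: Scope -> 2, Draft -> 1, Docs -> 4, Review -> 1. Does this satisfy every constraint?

At most 2 tasks may share a slot — holds.
Review must be scheduled before Docs — holds.
Review must be scheduled before Scope — holds.
Draft has to finish before Docs starts — holds.

Yes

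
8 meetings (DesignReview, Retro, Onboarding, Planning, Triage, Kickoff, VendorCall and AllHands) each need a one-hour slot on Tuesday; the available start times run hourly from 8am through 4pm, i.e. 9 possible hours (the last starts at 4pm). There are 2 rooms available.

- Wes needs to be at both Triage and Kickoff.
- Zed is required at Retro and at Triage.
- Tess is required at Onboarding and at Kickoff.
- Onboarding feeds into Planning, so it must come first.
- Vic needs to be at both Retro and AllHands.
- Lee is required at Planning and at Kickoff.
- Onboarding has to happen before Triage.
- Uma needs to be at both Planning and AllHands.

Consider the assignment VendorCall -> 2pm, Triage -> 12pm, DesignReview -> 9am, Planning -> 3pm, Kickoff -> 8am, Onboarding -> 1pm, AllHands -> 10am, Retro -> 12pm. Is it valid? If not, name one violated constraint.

Invalid. Zed is required at Retro and at Triage.

There are 2 rooms available — holds.
Zed is required at Retro and at Triage — violated.
Uma needs to be at both Planning and AllHands — holds.
Lee is required at Planning and at Kickoff — holds.
Tess is required at Onboarding and at Kickoff — holds.
Vic needs to be at both Retro and AllHands — holds.
Onboarding feeds into Planning, so it must come first — holds.
Onboarding has to happen before Triage — violated.
Wes needs to be at both Triage and Kickoff — holds.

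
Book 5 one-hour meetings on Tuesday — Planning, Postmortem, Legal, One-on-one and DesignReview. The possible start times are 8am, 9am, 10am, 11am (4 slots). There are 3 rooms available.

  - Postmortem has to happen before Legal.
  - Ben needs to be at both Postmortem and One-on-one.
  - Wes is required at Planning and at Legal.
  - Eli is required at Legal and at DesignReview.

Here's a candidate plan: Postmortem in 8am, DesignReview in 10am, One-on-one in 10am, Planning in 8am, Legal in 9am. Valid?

Eli is required at Legal and at DesignReview — holds.
There are 3 rooms available — holds.
Postmortem has to happen before Legal — holds.
Wes is required at Planning and at Legal — holds.
Ben needs to be at both Postmortem and One-on-one — holds.

Yes, all constraints hold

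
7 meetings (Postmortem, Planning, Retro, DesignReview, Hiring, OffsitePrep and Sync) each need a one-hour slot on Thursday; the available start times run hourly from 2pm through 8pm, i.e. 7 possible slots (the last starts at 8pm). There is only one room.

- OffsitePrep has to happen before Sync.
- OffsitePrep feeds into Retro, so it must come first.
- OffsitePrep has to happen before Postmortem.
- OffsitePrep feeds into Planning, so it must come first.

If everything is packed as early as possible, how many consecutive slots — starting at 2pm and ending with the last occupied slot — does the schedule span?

7 slots

The precedence chain requires at least 2 distinct slots.
With at most 1 per slot and 7 meetings, at least 7 slots are needed.
7 works (last occupied slot: 8pm): for example DesignReview -> 7pm, Hiring -> 8pm, Planning -> 4pm, Sync -> 6pm, Retro -> 5pm, OffsitePrep -> 2pm, Postmortem -> 3pm.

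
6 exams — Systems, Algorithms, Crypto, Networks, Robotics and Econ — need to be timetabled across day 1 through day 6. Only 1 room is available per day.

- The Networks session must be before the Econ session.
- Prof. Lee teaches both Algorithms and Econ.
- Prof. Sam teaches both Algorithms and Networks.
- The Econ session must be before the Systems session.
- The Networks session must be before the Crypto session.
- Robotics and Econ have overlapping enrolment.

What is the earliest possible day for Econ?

Precedence pushes Econ to at least day 2; downstream work caps Econ at day 5.
Econ at day 2 is achievable: Systems -> day 3, Networks -> day 1, Robotics -> day 6, Algorithms -> day 5, Crypto -> day 4, Econ -> day 2.

day 2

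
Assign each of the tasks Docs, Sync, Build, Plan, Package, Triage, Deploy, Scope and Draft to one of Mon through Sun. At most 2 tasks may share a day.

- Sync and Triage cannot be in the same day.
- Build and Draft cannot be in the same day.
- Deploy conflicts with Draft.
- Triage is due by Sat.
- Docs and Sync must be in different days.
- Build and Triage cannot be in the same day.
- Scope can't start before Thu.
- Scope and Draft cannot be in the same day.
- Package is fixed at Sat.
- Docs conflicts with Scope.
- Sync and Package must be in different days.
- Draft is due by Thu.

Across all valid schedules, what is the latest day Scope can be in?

Scope is available from Thu.
Scope at Sun is achievable: Deploy -> Thu; Sync -> Wed; Plan -> Wed; Scope -> Sun; Triage -> Mon; Docs -> Tue; Build -> Tue; Package -> Sat; Draft -> Mon.

Sun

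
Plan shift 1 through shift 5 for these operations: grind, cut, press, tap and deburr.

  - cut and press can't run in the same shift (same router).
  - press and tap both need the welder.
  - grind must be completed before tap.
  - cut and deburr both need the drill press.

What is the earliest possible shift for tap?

shift 2

Precedence pushes tap to at least shift 2.
tap at shift 2 is achievable: deburr in shift 2, cut in shift 1, tap in shift 2, grind in shift 1, press in shift 3.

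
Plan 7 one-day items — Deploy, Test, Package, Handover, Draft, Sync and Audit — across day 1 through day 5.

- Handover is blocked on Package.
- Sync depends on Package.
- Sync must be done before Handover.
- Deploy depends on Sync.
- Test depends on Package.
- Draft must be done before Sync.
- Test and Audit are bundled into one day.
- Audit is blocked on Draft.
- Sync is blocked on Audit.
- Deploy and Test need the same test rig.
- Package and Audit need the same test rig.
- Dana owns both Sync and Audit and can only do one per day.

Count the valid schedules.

Splitting on Deploy: it can be day 4 (2), day 5 (7). Listing each branch's schedules as (Test, Package, Handover, Draft, Sync, Audit) by day number:
Deploy=day 4: (2,1,4,1,3,2) (2,1,5,1,3,2) — 2.
Deploy=day 5: (2,1,4,1,3,2) (2,1,5,1,3,2) (2,1,5,1,4,2) (3,1,5,1,4,3) (3,1,5,2,4,3) (3,2,5,1,4,3) (3,2,5,2,4,3) — 7.
Summing: 2 + 7 = 9.

9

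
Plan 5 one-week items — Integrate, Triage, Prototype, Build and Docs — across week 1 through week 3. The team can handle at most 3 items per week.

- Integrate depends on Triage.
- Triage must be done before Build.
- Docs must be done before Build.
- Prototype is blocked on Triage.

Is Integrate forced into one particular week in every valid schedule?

No

Integrate can be week 2 (e.g. Docs in week 1, Build in week 2, Integrate in week 2, Triage in week 1, Prototype in week 2) or week 3 (e.g. Triage=week 1; Integrate=week 3; Prototype=week 2; Build=week 2; Docs=week 1).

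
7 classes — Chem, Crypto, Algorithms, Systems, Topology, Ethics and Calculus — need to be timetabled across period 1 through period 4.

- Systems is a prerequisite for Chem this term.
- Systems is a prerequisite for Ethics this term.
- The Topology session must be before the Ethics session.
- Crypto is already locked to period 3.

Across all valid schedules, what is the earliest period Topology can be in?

period 1

Downstream work caps Topology at period 3.
Topology at period 1 is achievable: Ethics=period 2; Calculus=period 1; Crypto=period 3; Chem=period 2; Topology=period 1; Algorithms=period 1; Systems=period 1.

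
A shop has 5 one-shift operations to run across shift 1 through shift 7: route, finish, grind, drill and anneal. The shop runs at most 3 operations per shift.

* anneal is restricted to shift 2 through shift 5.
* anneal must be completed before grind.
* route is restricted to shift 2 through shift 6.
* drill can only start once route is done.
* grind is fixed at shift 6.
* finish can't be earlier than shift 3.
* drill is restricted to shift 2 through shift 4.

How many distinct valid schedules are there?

60

Splitting on route: it can be shift 2 (40), shift 3 (20). Listing each branch's schedules as (finish, grind, drill, anneal) by shift number:
route=shift 2: (3,6,3,2) (3,6,3,3) (3,6,3,4) (3,6,3,5) (3,6,4,2) (3,6,4,3) (3,6,4,4) (3,6,4,5) (4,6,3,2) (4,6,3,3) (4,6,3,4) (4,6,3,5) (4,6,4,2) (4,6,4,3) (4,6,4,4) (4,6,4,5) (5,6,3,2) (5,6,3,3) (5,6,3,4) (5,6,3,5) (5,6,4,2) (5,6,4,3) (5,6,4,4) (5,6,4,5) (6,6,3,2) (6,6,3,3) (6,6,3,4) (6,6,3,5) (6,6,4,2) (6,6,4,3) (6,6,4,4) (6,6,4,5) (7,6,3,2) (7,6,3,3) (7,6,3,4) (7,6,3,5) (7,6,4,2) (7,6,4,3) (7,6,4,4) (7,6,4,5) — 40.
route=shift 3: (3,6,4,2) (3,6,4,3) (3,6,4,4) (3,6,4,5) (4,6,4,2) (4,6,4,3) (4,6,4,4) (4,6,4,5) (5,6,4,2) (5,6,4,3) (5,6,4,4) (5,6,4,5) (6,6,4,2) (6,6,4,3) (6,6,4,4) (6,6,4,5) (7,6,4,2) (7,6,4,3) (7,6,4,4) (7,6,4,5) — 20.
Summing: 40 + 20 = 60.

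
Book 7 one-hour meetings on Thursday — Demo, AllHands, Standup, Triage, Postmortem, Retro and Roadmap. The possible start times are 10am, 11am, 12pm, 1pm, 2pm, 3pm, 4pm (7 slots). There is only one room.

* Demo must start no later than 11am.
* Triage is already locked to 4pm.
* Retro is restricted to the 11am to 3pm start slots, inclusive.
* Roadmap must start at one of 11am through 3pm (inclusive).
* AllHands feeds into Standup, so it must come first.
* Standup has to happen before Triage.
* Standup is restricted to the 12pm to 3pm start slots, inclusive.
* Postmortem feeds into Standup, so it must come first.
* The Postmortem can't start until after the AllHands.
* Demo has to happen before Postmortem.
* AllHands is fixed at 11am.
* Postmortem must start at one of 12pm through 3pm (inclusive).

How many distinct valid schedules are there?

Splitting on Standup: it can be 1pm (2), 2pm (4), 3pm (6). Listing each branch's schedules as (Demo, AllHands, Triage, Postmortem, Retro, Roadmap):
Standup=1pm: (10am,11am,4pm,12pm,2pm,3pm) (10am,11am,4pm,12pm,3pm,2pm) — 2.
Standup=2pm: (10am,11am,4pm,12pm,1pm,3pm) (10am,11am,4pm,12pm,3pm,1pm) (10am,11am,4pm,1pm,12pm,3pm) (10am,11am,4pm,1pm,3pm,12pm) — 4.
Standup=3pm: (10am,11am,4pm,12pm,1pm,2pm) (10am,11am,4pm,12pm,2pm,1pm) (10am,11am,4pm,1pm,12pm,2pm) (10am,11am,4pm,1pm,2pm,12pm) (10am,11am,4pm,2pm,12pm,1pm) (10am,11am,4pm,2pm,1pm,12pm) — 6.
Summing: 2 + 4 + 6 = 12.

12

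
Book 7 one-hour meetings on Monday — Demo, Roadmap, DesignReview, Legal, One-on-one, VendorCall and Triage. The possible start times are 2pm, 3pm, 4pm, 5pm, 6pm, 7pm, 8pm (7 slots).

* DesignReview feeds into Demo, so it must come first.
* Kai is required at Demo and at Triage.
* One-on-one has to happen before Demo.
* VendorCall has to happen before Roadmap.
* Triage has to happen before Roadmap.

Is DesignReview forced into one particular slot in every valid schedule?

DesignReview can be 2pm (e.g. Legal in 2pm, One-on-one in 2pm, DesignReview in 2pm, Roadmap in 3pm, Demo in 3pm, VendorCall in 2pm, Triage in 2pm) or 3pm (e.g. Roadmap=3pm; VendorCall=2pm; Demo=4pm; Legal=2pm; Triage=2pm; One-on-one=2pm; DesignReview=3pm).

No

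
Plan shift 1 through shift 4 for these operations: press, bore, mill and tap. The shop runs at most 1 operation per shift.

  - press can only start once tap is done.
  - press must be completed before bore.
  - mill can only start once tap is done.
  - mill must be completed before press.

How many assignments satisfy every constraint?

Enumerating: press=shift 3; tap=shift 1; mill=shift 2; bore=shift 4.

1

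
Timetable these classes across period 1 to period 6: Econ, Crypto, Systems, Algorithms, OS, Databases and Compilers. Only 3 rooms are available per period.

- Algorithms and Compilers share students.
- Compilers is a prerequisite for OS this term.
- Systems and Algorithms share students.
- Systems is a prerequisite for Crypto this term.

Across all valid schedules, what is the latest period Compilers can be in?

period 5

Downstream work caps Compilers at period 5.
Compilers at period 5 is achievable: Algorithms=period 2; Databases=period 1; Systems=period 1; Econ=period 1; Crypto=period 2; Compilers=period 5; OS=period 6.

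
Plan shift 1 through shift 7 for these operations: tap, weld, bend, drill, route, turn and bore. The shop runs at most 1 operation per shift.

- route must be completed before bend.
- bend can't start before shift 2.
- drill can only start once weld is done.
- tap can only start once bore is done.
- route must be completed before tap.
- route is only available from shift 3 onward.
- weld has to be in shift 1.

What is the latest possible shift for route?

Route is available from shift 3; downstream work caps route at shift 6.
route at shift 5 is achievable: bend in shift 6, bore in shift 3, tap in shift 7, turn in shift 4, weld in shift 1, drill in shift 2, route in shift 5.
Nothing later works — the capacity limit rule out every shift after shift 5.

shift 5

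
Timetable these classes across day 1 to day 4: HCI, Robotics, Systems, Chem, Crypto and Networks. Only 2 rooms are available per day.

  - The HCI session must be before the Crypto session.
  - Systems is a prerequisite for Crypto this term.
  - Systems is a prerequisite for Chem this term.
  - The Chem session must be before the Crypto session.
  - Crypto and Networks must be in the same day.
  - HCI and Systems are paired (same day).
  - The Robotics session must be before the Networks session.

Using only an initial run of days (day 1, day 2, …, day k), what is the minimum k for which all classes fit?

3

The precedence chain requires at least 3 distinct days.
With at most 2 per day and 6 classes, at least 3 days are needed.
3 works (last occupied day: day 3): for example HCI=day 1; Robotics=day 2; Networks=day 3; Systems=day 1; Crypto=day 3; Chem=day 2.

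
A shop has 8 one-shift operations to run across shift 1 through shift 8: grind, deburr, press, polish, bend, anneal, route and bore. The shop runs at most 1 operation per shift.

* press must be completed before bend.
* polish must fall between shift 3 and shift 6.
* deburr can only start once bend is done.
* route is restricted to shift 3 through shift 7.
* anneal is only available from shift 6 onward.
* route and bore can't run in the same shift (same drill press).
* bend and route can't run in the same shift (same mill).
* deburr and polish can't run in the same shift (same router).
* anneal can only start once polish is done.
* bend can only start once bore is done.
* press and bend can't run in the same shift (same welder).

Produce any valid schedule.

press=shift 1, polish=shift 3, route=shift 4, deburr=shift 7, anneal=shift 6, bend=shift 5, bore=shift 2, grind=shift 8

Checking: polish(shift 3) before anneal(shift 6); bore(shift 2) before bend(shift 5); bend(shift 5) before deburr(shift 7); press(shift 1) before bend(shift 5); bend(shift 5) != route(shift 4); deburr(shift 7) != polish(shift 3); press(shift 1) != bend(shift 5); route(shift 4) != bore(shift 2); route=shift 4 in [shift 3,shift 7]; polish=shift 3 in [shift 3,shift 6]; anneal=shift 6 in [shift 6,shift 8]; max 1 per shift (cap 1).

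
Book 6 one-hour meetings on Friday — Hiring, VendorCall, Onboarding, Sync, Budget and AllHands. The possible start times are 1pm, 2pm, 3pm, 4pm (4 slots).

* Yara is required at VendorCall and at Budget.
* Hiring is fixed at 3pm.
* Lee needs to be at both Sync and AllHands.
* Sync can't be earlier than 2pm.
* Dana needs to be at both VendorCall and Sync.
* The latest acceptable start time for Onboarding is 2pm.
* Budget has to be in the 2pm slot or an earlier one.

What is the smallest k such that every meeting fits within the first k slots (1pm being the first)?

3 slots

Hiring can't be placed before 3pm — that is slot 3 counting from 1pm — so the schedule must run through at least 3 slots.
3 works (last occupied slot: 3pm): for example AllHands -> 1pm, Onboarding -> 1pm, Sync -> 2pm, Budget -> 1pm, VendorCall -> 3pm, Hiring -> 3pm.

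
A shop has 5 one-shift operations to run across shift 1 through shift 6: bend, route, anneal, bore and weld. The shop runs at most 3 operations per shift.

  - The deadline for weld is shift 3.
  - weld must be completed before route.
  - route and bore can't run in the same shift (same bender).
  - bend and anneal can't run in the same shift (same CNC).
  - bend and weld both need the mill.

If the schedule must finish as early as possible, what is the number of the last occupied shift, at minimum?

The precedence chain requires at least 2 distinct shifts.
With at most 3 per shift and 5 operations, at least 2 shifts are needed.
2 works (last occupied shift: shift 2): for example bend -> shift 2, weld -> shift 1, bore -> shift 1, anneal -> shift 1, route -> shift 2.

2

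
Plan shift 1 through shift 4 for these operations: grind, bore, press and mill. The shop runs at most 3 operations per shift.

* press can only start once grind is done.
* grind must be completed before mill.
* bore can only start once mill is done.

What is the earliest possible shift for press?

Precedence pushes press to at least shift 2.
press at shift 2 is achievable: grind in shift 1; mill in shift 2; press in shift 2; bore in shift 3.

shift 2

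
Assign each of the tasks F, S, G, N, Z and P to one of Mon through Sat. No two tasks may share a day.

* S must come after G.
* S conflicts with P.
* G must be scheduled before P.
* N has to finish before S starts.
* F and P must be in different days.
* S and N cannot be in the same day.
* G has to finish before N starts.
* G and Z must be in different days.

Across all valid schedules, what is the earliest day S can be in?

Precedence pushes S to at least Wed.
S at Wed is achievable: P -> Thu; Z -> Sat; S -> Wed; G -> Mon; N -> Tue; F -> Fri.

Wed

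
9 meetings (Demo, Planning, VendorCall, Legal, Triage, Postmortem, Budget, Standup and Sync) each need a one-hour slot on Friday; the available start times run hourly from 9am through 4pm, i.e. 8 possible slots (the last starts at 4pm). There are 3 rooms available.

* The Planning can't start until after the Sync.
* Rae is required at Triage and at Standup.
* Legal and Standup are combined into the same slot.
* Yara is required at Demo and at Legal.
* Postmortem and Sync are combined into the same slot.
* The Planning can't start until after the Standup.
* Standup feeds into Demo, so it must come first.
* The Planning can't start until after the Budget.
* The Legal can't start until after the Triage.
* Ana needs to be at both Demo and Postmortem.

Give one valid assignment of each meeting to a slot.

Sync=9am; Demo=11am; Planning=11am; Budget=10am; VendorCall=11am; Postmortem=9am; Standup=10am; Triage=9am; Legal=10am

Checking: Standup(10am) before Demo(11am); Sync(9am) before Planning(11am); Triage(9am) before Legal(10am); Standup(10am) before Planning(11am); Budget(10am) before Planning(11am); Triage(9am) != Standup(10am); Demo(11am) != Legal(10am); Demo(11am) != Postmortem(9am); Legal = Standup = 10am; Postmortem = Sync = 9am; max 3 per slot (cap 3).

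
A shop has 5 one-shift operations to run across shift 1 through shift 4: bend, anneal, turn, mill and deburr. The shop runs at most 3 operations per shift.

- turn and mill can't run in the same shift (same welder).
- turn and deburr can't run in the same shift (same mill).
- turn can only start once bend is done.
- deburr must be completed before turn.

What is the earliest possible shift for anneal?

anneal at shift 1 is achievable: turn -> shift 2; anneal -> shift 1; mill -> shift 3; deburr -> shift 1; bend -> shift 1.

shift 1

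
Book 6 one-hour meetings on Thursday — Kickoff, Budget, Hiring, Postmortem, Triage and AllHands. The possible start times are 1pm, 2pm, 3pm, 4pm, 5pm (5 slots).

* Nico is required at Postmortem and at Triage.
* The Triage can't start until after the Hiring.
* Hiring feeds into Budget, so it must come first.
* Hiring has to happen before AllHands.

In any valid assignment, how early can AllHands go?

Precedence pushes AllHands to at least 2pm.
AllHands at 2pm is achievable: AllHands in 2pm, Hiring in 1pm, Triage in 2pm, Budget in 2pm, Kickoff in 1pm, Postmortem in 1pm.

2pm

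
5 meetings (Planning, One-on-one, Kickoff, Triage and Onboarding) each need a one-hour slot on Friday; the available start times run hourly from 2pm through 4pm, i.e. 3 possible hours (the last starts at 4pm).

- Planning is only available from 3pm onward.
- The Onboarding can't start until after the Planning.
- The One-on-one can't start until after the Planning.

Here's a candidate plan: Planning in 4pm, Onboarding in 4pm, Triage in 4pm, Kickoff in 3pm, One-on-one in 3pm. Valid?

No — it violates: The One-on-one can't start until after the Planning

Planning is only available from 3pm onward — holds.
The One-on-one can't start until after the Planning — violated.
The Onboarding can't start until after the Planning — violated.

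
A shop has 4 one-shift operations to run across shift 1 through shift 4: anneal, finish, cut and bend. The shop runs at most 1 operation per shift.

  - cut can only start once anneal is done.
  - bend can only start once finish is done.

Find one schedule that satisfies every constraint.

finish in shift 2, anneal in shift 1, cut in shift 3, bend in shift 4

Checking: finish(shift 2) before bend(shift 4); anneal(shift 1) before cut(shift 3); max 1 per shift (cap 1).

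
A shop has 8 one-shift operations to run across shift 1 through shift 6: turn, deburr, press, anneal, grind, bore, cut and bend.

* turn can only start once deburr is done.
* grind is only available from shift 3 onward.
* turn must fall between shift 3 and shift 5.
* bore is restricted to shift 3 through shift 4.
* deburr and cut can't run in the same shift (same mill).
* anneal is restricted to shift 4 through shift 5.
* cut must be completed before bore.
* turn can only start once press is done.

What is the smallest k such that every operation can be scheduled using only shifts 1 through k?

The precedence chain requires at least 2 distinct shifts.
anneal can't be placed before shift 4, so the schedule must run through at least shift 4.
4 works (last occupied shift: shift 4): for example turn=shift 3, deburr=shift 1, bend=shift 1, grind=shift 3, anneal=shift 4, bore=shift 3, press=shift 1, cut=shift 2.

4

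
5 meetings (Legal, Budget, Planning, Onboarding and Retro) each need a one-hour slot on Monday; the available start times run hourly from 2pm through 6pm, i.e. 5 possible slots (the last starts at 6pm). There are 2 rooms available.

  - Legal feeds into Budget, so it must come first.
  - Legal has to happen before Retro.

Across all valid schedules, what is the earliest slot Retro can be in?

3pm

Precedence pushes Retro to at least 3pm.
Retro at 3pm is achievable: Legal in 2pm, Budget in 3pm, Retro in 3pm, Onboarding in 4pm, Planning in 2pm.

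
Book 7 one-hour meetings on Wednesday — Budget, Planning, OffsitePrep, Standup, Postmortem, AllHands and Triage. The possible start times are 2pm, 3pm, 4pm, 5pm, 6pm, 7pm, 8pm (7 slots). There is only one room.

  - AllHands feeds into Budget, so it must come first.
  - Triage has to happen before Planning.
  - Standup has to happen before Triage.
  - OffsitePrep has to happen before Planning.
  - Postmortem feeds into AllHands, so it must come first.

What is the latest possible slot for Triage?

7pm

Precedence pushes Triage to at least 3pm; downstream work caps Triage at 7pm.
Triage at 7pm is achievable: AllHands=3pm, Standup=6pm, OffsitePrep=5pm, Triage=7pm, Budget=4pm, Postmortem=2pm, Planning=8pm.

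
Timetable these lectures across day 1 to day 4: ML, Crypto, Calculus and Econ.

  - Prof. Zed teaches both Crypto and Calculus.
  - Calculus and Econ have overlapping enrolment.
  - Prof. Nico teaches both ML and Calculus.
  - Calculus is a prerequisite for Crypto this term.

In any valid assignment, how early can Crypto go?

day 2

Precedence pushes Crypto to at least day 2.
Crypto at day 2 is achievable: Econ=day 2; Crypto=day 2; ML=day 2; Calculus=day 1.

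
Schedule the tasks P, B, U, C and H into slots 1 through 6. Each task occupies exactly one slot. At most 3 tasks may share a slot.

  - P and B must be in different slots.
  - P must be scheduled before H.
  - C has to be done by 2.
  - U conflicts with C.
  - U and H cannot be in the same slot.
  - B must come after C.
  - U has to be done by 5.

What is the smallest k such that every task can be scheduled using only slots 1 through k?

The precedence chain requires at least 2 distinct slots.
With at most 3 per slot and 5 tasks, at least 2 slots are needed.
Could 2 slots be enough, i.e. nothing placed later than 2? No: U's window within 2 slots is {1, 2}; C's window within 2 slots is {1, 2}; H must come after P (at 1 or later) → {2}; B must come after C (at 1 or later) → {2}; C must come before B (at 2 or earlier) → {1}; U can't share with C (1) → {2}; H can't share with U (2) → nothing is left.
So 2 slots is not enough.
3 works (last occupied slot: 3): for example C=1; P=1; U=3; H=2; B=2.

3 slots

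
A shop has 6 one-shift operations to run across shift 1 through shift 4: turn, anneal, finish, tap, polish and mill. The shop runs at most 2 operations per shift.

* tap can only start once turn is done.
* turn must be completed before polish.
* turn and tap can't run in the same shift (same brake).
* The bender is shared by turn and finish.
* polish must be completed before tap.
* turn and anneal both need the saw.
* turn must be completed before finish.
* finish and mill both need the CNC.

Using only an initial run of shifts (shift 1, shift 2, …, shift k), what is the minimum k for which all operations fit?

3 shifts

The precedence chain requires at least 3 distinct shifts.
With at most 2 per shift and 6 operations, at least 3 shifts are needed.
3 works (last occupied shift: shift 3): for example anneal in shift 3, finish in shift 2, tap in shift 3, turn in shift 1, polish in shift 2, mill in shift 1.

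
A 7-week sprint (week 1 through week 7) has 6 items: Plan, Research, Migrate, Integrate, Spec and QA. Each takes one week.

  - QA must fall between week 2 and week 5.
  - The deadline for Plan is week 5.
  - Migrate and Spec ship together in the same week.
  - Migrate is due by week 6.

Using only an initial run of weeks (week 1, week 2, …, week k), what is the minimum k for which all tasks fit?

2

QA can't be placed before week 2, so the schedule must run through at least week 2.
2 works (last occupied week: week 2): for example Spec -> week 1; Research -> week 1; QA -> week 2; Integrate -> week 1; Plan -> week 1; Migrate -> week 1.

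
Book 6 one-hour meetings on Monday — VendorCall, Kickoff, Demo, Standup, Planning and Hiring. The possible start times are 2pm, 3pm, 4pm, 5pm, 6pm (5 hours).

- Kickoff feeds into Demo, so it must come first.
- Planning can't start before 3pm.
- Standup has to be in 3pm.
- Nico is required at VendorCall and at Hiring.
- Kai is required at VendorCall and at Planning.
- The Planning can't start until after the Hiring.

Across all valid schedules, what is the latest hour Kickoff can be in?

5pm

Downstream work caps Kickoff at 5pm.
Kickoff at 5pm is achievable: Planning -> 3pm, Hiring -> 2pm, VendorCall -> 4pm, Kickoff -> 5pm, Standup -> 3pm, Demo -> 6pm.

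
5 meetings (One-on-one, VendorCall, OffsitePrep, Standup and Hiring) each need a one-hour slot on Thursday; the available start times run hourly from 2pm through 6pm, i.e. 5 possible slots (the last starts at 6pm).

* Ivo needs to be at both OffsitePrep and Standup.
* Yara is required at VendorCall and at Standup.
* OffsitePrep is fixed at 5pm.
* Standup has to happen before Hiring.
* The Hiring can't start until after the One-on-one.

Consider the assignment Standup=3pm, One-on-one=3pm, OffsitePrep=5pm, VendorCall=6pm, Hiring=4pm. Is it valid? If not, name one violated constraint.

Standup has to happen before Hiring — holds.
Ivo needs to be at both OffsitePrep and Standup — holds.
OffsitePrep is fixed at 5pm — holds.
Yara is required at VendorCall and at Standup — holds.
The Hiring can't start until after the One-on-one — holds.

Yes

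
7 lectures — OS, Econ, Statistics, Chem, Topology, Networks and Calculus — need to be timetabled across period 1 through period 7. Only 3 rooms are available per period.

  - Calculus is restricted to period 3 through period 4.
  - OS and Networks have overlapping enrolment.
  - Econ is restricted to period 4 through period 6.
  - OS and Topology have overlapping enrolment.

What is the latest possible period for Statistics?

Statistics at period 7 is achievable: Econ=period 4, Networks=period 2, OS=period 1, Chem=period 1, Statistics=period 7, Calculus=period 3, Topology=period 2.

period 7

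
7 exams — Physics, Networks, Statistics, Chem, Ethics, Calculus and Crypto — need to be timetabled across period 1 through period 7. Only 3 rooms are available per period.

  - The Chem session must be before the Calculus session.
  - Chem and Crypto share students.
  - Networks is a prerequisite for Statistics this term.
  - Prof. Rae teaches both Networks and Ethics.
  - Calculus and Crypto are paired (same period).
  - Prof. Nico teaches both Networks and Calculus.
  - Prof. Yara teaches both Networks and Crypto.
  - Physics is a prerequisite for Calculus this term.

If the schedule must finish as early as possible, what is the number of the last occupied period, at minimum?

The precedence chain requires at least 2 distinct periods.
With at most 3 per period and 7 exams, at least 3 periods are needed.
3 works (last occupied period: period 3): for example Physics in period 1, Networks in period 1, Chem in period 1, Crypto in period 2, Ethics in period 3, Statistics in period 2, Calculus in period 2.

period 3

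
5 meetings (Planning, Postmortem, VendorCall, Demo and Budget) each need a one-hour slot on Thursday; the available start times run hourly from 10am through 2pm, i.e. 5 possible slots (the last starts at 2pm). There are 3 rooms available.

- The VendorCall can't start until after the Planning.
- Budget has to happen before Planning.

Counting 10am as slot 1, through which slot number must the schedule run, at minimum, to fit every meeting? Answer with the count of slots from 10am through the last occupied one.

3 slots

The precedence chain requires at least 3 distinct slots.
With at most 3 per slot and 5 meetings, at least 2 slots are needed.
3 works (last occupied slot: 12pm): for example Demo in 10am, Budget in 10am, Postmortem in 10am, VendorCall in 12pm, Planning in 11am.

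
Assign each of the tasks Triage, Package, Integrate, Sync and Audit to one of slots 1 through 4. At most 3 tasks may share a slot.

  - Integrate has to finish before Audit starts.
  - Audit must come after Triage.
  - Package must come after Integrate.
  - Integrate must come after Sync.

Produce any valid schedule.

Sync=1; Package=3; Integrate=2; Triage=1; Audit=3

Checking: Integrate(2) before Package(3); Integrate(2) before Audit(3); Triage(1) before Audit(3); Sync(1) before Integrate(2); max 2 per slot (cap 3).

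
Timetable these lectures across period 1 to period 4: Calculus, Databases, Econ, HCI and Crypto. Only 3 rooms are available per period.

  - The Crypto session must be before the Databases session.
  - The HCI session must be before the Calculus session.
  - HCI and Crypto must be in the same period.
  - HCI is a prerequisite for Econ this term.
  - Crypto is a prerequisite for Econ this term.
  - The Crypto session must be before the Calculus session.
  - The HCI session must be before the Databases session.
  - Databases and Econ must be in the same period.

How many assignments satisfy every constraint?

Splitting on Calculus: it can be period 2 (3), period 3 (5), period 4 (6). Listing each branch's schedules as (Databases, Econ, HCI, Crypto) by period number:
Calculus=period 2: (2,2,1,1) (3,3,1,1) (4,4,1,1) — 3.
Calculus=period 3: (2,2,1,1) (3,3,1,1) (3,3,2,2) (4,4,1,1) (4,4,2,2) — 5.
Calculus=period 4: (2,2,1,1) (3,3,1,1) (3,3,2,2) (4,4,1,1) (4,4,2,2) (4,4,3,3) — 6.
Summing: 3 + 5 + 6 = 14.

14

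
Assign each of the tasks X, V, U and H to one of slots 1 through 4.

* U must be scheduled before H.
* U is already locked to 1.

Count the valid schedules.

Splitting on X: it can be 1 (12), 2 (12), 3 (12), 4 (12). Listing each branch's schedules as (V, U, H):
X=1: (1,1,2) (1,1,3) (1,1,4) (2,1,2) (2,1,3) (2,1,4) (3,1,2) (3,1,3) (3,1,4) (4,1,2) (4,1,3) (4,1,4) — 12.
X=2: (1,1,2) (1,1,3) (1,1,4) (2,1,2) (2,1,3) (2,1,4) (3,1,2) (3,1,3) (3,1,4) (4,1,2) (4,1,3) (4,1,4) — 12.
X=3: (1,1,2) (1,1,3) (1,1,4) (2,1,2) (2,1,3) (2,1,4) (3,1,2) (3,1,3) (3,1,4) (4,1,2) (4,1,3) (4,1,4) — 12.
X=4: (1,1,2) (1,1,3) (1,1,4) (2,1,2) (2,1,3) (2,1,4) (3,1,2) (3,1,3) (3,1,4) (4,1,2) (4,1,3) (4,1,4) — 12.
Summing: 12 + 12 + 12 + 12 = 48.

48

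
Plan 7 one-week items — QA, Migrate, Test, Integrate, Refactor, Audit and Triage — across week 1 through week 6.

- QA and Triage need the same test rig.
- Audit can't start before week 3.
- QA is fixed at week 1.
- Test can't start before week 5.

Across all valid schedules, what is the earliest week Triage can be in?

week 2

Triage at week 2 is achievable: Integrate=week 1; Refactor=week 1; QA=week 1; Triage=week 2; Test=week 5; Audit=week 3; Migrate=week 1.
Nothing earlier works — the conflict constraints rule out every week before week 2.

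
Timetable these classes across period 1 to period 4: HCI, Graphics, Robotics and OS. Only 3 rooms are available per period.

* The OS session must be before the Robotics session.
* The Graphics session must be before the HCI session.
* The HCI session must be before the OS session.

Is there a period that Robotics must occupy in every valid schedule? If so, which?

period 4

Precedence pushes Robotics to at least period 4.
So Robotics is pinned to period 4.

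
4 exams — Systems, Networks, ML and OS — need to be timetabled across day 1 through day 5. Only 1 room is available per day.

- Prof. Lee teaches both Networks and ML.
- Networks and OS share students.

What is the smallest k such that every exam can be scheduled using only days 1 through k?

With at most 1 per day and 4 exams, at least 4 days are needed.
4 works (last occupied day: day 4): for example Systems=day 1, Networks=day 2, OS=day 4, ML=day 3.

4 days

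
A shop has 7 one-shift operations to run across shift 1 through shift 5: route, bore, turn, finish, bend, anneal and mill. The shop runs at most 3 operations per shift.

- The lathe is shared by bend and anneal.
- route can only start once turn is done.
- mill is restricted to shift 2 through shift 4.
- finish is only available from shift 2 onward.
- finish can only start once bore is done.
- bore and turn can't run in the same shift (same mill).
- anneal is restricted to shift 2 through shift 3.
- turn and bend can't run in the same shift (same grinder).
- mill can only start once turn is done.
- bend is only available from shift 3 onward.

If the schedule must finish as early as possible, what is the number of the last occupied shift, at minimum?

3

The precedence chain requires at least 2 distinct shifts.
With at most 3 per shift and 7 operations, at least 3 shifts are needed.
bend can't be placed before shift 3, so the schedule must run through at least shift 3.
3 works (last occupied shift: shift 3): for example mill=shift 3; bend=shift 3; bore=shift 1; turn=shift 2; anneal=shift 2; finish=shift 2; route=shift 3.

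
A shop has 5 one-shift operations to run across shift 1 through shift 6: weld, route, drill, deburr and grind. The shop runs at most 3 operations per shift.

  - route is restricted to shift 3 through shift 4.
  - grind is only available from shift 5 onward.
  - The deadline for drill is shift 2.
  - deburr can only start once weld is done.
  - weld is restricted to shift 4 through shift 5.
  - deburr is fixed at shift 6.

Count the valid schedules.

Splitting on weld: it can be shift 4 (8), shift 5 (8). Listing each branch's schedules as (route, drill, deburr, grind) by shift number:
weld=shift 4: (3,1,6,5) (3,1,6,6) (3,2,6,5) (3,2,6,6) (4,1,6,5) (4,1,6,6) (4,2,6,5) (4,2,6,6) — 8.
weld=shift 5: (3,1,6,5) (3,1,6,6) (3,2,6,5) (3,2,6,6) (4,1,6,5) (4,1,6,6) (4,2,6,5) (4,2,6,6) — 8.
Summing: 8 + 8 = 16.

16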